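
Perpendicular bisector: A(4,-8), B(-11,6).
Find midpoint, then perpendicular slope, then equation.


Midpoint = (-3.5, -1)
Slope of AB = dy/dx = 14/(-15) = -0.9333
Perp slope = -dx/dy = 15/14 = 1.0714
b = My - (perp slope)*Mx = -1 + (-15*(-3.5))/14 = -1 + 3.7500 = 2.7500

y = 1.0714x + 2.7500


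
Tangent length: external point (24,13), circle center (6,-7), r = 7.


d = sqrt((24-6)^2 + (13+ 7)^2) = sqrt(324+400) = 26.9072
L = sqrt(724.0000 - 49) = sqrt(675.0000) = 25.9808

25.9808


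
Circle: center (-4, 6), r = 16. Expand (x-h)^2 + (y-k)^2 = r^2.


(x+ 4)^2 + (y-6)^2 = 16^2
D = -2h = 8, E = -2k = -12
F = h^2+k^2-r^2 = 16+36-256 = -204

x^2 + y^2 + 8x - 12y - 204 = 0


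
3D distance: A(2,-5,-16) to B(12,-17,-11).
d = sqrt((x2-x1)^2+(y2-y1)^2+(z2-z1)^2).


dx=10, dy=-12, dz=5
d = sqrt(100+144+25) = sqrt(269) = 16.4012

16.4012


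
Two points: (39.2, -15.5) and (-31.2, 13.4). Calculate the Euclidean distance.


dx = -31.2 - 39.2 = -70.4
dy = 13.4 + 15.5 = 28.9
d = sqrt(4956.16 + 835.21) = sqrt(5791.37) = 76.1011

76.1011


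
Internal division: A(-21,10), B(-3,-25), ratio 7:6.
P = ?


Px = (7*(-3) + 6*(-21))/13 = -147/13 = -11.3077
Py = (7*(-25) + 6*10)/13 = -115/13 = -8.8462

P = (-11.3077, -8.8462)


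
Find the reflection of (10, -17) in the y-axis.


Reflection rule for y-axis: (-x, y)
(10, -17) -> (-10, -17)

(-10, -17)


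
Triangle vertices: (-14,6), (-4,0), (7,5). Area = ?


-14*(0-5) = 70
-4*(5-6) = 4
7*(6-0) = 42
sum = 116
Area = |116|/2 = 58.0000

58.0000 sq units


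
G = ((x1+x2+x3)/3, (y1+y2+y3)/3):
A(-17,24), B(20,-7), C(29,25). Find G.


Gx = (-17+20+29)/3 = 32/3 = 10.6667
Gy = (24- 7+25)/3 = 42/3 = 14.0000

G = (10.6667, 14.0000)


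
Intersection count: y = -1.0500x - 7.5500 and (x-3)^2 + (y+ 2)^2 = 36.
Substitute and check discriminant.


Substitute y = -1.0500x - 7.5500: (x-3)^2 + (-1.0500x- 7.5500+ 2)^2 = 36
Expand to Ax^2 + Bx + C = 0, where b-k = -5.55
A = 1+m^2 = 2.1025
B = 2(m(b-k) - h) = 2(-1.0500*(-5.55) - 3) = 5.655
C = h^2 + (b-k)^2 - r^2 = 9 + 30.8025 - 36 = 3.8025
disc = B^2-4AC = 31.9790 - 31.9790 = 0
disc = 0

1 intersection point (tangent)


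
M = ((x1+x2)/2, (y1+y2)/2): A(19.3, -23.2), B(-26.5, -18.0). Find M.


Mx = (19.3 - 26.5)/2 = -7.2/2 = -3.6000
My = (-23.2 - 18.0)/2 = -41.2/2 = -20.6000

(-3.6000, -20.6000)


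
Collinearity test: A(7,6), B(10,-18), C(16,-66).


7*(-18+ 66) + 10*(-66-6) + 16*(6+ 18)
= 336 - 720 + 384 = 0

Yes, collinear (determinant = 0)


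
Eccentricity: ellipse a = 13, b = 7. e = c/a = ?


c = sqrt(169-49) = sqrt(120) = 10.9545
e = c/a = sqrt(120)/13 = 0.8427

e = 0.8427


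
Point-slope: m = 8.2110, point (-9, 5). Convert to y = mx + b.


y - 5 = 8.2110(x + 9)
y = 8.2110x + 5 - 8.2110*(-9)
y = 8.2110x + 78.8990

y = 8.2110x + 78.8990


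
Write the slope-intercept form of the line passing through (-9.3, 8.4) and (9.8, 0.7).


m = (-7.7)/(19.1) = -0.4031
b = y1 - m*x1 = 8.4 - (-7.7*(-9.3))/(19.1) = 8.4 - 3.7492 = 4.6508

y = -0.4031x + 4.6508


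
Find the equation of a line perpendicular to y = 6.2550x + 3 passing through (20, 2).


Perpendicular slope = -1/m1 = -1/6.2550 = -0.1599
b2 = y0 - m2*x0 = 2 + 20/6.2550 = 2 + 3.1974 = 5.1974

y = -0.1599x + 5.1974


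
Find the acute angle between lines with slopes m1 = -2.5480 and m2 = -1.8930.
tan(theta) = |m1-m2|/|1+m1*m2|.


m1-m2 = -0.655
1+m1*m2 = 5.823364
tan(theta) = |-0.655/5.823364| = 0.112478
theta = arctan(|-0.655/5.823364|) = 6.4175 degrees (acute angle)

6.4175 degrees


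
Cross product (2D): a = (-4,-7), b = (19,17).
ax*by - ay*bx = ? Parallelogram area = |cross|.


cross = -4*17 + 7*19 = -68 + 133 = 65
Parallelogram area = |65| = 65

cross = 65, parallelogram area = 65


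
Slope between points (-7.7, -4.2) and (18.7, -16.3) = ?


dy = -16.3 + 4.2 = -12.1
dx = 18.7 + 7.7 = 26.4
m = -12.1/26.4 = -0.4583

m = -0.4583


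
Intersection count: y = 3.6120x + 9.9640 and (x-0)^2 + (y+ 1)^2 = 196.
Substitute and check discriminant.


Substitute y = 3.6120x + 9.9640: (x-0)^2 + (3.6120x+9.9640+ 1)^2 = 196
Expand to Ax^2 + Bx + C = 0, where b-k = 10.964
A = 1+m^2 = 14.046544
B = 2(m(b-k) - h) = 2(3.6120*10.964 - 0) = 79.203936
C = h^2 + (b-k)^2 - r^2 = 0 + 120.209296 - 196 = -75.790704
disc = B^2-4AC = 6273.2635 + 4258.3898 = 10531.6533
disc > 0

2 intersection points


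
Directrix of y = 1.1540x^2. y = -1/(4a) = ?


a = 1.1540
1/(4a) = 0.2166
directrix: y = -0.2166 = -0.2166

y = -0.2166


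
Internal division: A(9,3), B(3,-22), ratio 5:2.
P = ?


Px = (5*3 + 2*9)/7 = 33/7 = 4.7143
Py = (5*(-22) + 2*3)/7 = -104/7 = -14.8571

P = (4.7143, -14.8571)


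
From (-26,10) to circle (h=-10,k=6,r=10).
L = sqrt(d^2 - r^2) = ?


d = sqrt((-26+ 10)^2 + (10-6)^2) = sqrt(256+16) = 16.4924
L = sqrt(272.0000 - 100) = sqrt(172.0000) = 13.1149

13.1149


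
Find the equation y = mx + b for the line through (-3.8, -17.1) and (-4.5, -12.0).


m = (5.1)/(-0.7) = -7.2857
b = y1 - m*x1 = -17.1 - (5.1*(-3.8))/(-0.7) = -17.1 - 27.6857 = -44.7857

y = -7.2857x - 44.7857


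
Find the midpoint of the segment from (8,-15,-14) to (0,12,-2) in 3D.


Mx = (8+0)/2 = 4.0000
My = (-15+12)/2 = -1.5000
Mz = (-14- 2)/2 = -8.0000

M = (4.0000, -1.5000, -8.0000)


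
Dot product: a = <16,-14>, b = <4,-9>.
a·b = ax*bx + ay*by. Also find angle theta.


a·b = 16*4 - 14*(-9) = 64 + 126 = 190
|a| = sqrt(256+196) = 21.2603
|b| = sqrt(16+81) = 9.8489
cos(theta) = 190/(sqrt(452)*sqrt(97)) = 190/sqrt(43844) = 0.907399
theta = arccos(190/sqrt(43844)) = 24.8516 degrees

a·b = 190, theta = 24.8516 deg


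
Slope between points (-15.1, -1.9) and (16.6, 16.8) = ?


dy = 16.8 + 1.9 = 18.7
dx = 16.6 + 15.1 = 31.7
m = 18.7/31.7 = 0.5899

m = 0.5899


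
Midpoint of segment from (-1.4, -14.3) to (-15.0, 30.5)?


Mx = (-1.4 - 15.0)/2 = -16.4/2 = -8.2000
My = (-14.3 + 30.5)/2 = 16.2/2 = 8.1000

(-8.2000, 8.1000)


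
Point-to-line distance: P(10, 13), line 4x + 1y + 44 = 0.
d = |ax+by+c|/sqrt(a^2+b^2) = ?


|4*10 + 1*13 + 44| = |97| = 97
sqrt(16 + 1) = sqrt(17) = 4.1231
d = 97/sqrt(17) = 23.5260

23.5260


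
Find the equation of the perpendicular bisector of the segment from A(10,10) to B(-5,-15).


Midpoint = (2.5, -2.5)
Slope of AB = dy/dx = -25/(-15) = 1.6667
Perp slope = -dx/dy = -15/25 = -0.6000
b = My - (perp slope)*Mx = -2.5 + (-15*2.5)/(-25) = -2.5 + 1.5000 = -1.0000

y = -0.6000x - 1.0000


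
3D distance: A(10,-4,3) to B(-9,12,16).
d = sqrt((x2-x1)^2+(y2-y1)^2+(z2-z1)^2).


dx=-19, dy=16, dz=13
d = sqrt(361+256+169) = sqrt(786) = 28.0357

28.0357


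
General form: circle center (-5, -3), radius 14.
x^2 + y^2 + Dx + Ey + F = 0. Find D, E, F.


(x+ 5)^2 + (y+ 3)^2 = 14^2
D = -2h = 10, E = -2k = 6
F = h^2+k^2-r^2 = 25+9-196 = -162

D = 10, E = 6, F = -162


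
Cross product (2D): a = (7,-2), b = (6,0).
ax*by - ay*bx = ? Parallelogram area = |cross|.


cross = 7*0 + 2*6 = 0 + 12 = 12
Parallelogram area = |12| = 12

cross = 12, parallelogram area = 12


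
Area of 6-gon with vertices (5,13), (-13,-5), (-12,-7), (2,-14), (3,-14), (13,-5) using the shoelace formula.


sum(xi*y_{i+1}) = 5*(-5) - 13*(-7) - 12*(-14) + 2*(-14) + 3*(-5) + 13*13 = 360
sum(yi*x_{i+1}) = 13*(-13) - 5*(-12) - 7*2 - 14*3 - 14*13 - 5*5 = -372
Area = |360 + 372|/2 = 732/2 = 366.0000

366.0000 sq units


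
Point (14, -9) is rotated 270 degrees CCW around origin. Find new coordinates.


cos(270) = 0, sin(270) = -1
x' = 14*0 + 9*(-1) = -9
y' = 14*(-1) - 9*0 = -14

(-9, -14)


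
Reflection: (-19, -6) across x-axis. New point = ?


Reflection rule for x-axis: (x, -y)
(-19, -6) -> (-19, 6)

(-19, 6)


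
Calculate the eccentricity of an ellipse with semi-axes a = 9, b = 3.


c = sqrt(81-9) = sqrt(72) = 8.4853
e = c/a = sqrt(72)/9 = 0.9428

e = 0.9428


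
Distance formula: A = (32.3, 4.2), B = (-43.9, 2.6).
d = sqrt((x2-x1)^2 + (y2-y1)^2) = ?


dx = -43.9 - 32.3 = -76.2
dy = 2.6 - 4.2 = -1.6
d = sqrt(5806.44 + 2.56) = sqrt(5809) = 76.2168

76.2168


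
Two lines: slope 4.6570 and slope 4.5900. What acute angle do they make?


m1-m2 = 0.067
1+m1*m2 = 22.37563
tan(theta) = |0.067/22.37563| = 0.002994
theta = arctan(|0.067/22.37563|) = 0.1716 degrees (acute angle)

0.1716 degrees


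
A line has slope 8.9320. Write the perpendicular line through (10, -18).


Perpendicular slope = -1/m1 = -1/8.9320 = -0.1120
b2 = y0 - m2*x0 = -18 + 10/8.9320 = -18 + 1.1196 = -16.8804

y = -0.1120x - 16.8804


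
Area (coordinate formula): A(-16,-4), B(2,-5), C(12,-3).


-16*(-5+ 3) = 32
2*(-3+ 4) = 2
12*(-4+ 5) = 12
sum = 46
Area = |46|/2 = 23.0000

23.0000 sq units


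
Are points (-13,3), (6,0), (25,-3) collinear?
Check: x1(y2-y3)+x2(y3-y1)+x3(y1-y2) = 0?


-13*(0+ 3) + 6*(-3-3) + 25*(3-0)
= -39 - 36 + 75 = 0

Yes, collinear (determinant = 0)


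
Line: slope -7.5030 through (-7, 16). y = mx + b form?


y - 16 = -7.5030(x + 7)
y = -7.5030x + 16 + 7.5030*(-7)
y = -7.5030x - 36.5210

y = -7.5030x - 36.5210


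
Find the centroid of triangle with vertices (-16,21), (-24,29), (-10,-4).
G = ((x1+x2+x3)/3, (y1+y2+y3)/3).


Gx = (-16- 24- 10)/3 = -50/3 = -16.6667
Gy = (21+29- 4)/3 = 46/3 = 15.3333

G = (-16.6667, 15.3333)


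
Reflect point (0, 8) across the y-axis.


Reflection rule for y-axis: (-x, y)
(0, 8) -> (0, 8)

(0, 8)


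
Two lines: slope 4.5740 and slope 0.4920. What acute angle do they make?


m1-m2 = 4.082
1+m1*m2 = 3.250408
tan(theta) = |4.082/3.250408| = 1.255842
theta = arctan(|4.082/3.250408|) = 51.4705 degrees (acute angle)

51.4705 degrees


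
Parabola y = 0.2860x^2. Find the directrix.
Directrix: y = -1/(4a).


a = 0.2860
1/(4a) = 0.8741
directrix: y = -0.8741 = -0.8741

y = -0.8741


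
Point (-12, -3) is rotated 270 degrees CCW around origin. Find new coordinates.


cos(270) = 0, sin(270) = -1
x' = -12*0 + 3*(-1) = -3
y' = -12*(-1) - 3*0 = 12

(-3, 12)


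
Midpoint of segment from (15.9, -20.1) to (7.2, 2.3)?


Mx = (15.9 + 7.2)/2 = 23.1/2 = 11.5500
My = (-20.1 + 2.3)/2 = -17.8/2 = -8.9000

(11.5500, -8.9000)


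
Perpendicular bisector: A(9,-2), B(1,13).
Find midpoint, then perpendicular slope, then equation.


Midpoint = (5, 5.5)
Slope of AB = dy/dx = 15/(-8) = -1.8750
Perp slope = -dx/dy = 8/15 = 0.5333
b = My - (perp slope)*Mx = 5.5 + (-8*5)/15 = 5.5 - 2.6667 = 2.8333

y = 0.5333x + 2.8333


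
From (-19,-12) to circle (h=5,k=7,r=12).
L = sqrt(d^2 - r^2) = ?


d = sqrt((-19-5)^2 + (-12-7)^2) = sqrt(576+361) = 30.6105
L = sqrt(937.0000 - 144) = sqrt(793.0000) = 28.1603

28.1603


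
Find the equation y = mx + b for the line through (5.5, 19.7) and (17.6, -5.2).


m = (-24.9)/(12.1) = -2.0579
b = y1 - m*x1 = 19.7 - (-24.9*5.5)/(12.1) = 19.7 + 11.3182 = 31.0182

y = -2.0579x + 31.0182


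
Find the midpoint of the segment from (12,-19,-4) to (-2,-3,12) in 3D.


Mx = (12- 2)/2 = 5.0000
My = (-19- 3)/2 = -11.0000
Mz = (-4+12)/2 = 4.0000

M = (5.0000, -11.0000, 4.0000)


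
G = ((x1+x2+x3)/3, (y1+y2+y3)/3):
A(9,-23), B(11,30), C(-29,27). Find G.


Gx = (9+11- 29)/3 = -9/3 = -3.0000
Gy = (-23+30+27)/3 = 34/3 = 11.3333

G = (-3.0000, 11.3333)


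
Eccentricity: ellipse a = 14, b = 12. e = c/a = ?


c = sqrt(196-144) = sqrt(52) = 7.2111
e = c/a = sqrt(52)/14 = 0.5151

e = 0.5151


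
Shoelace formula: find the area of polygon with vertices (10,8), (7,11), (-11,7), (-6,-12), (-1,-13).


sum(xi*y_{i+1}) = 10*11 + 7*7 - 11*(-12) - 6*(-13) - 1*8 = 361
sum(yi*x_{i+1}) = 8*7 + 11*(-11) + 7*(-6) - 12*(-1) - 13*10 = -225
Area = |361 + 225|/2 = 586/2 = 293.0000

293.0000 sq units


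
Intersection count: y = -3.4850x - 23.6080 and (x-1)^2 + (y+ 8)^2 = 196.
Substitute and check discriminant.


Substitute y = -3.4850x - 23.6080: (x-1)^2 + (-3.4850x- 23.6080+ 8)^2 = 196
Expand to Ax^2 + Bx + C = 0, where b-k = -15.608
A = 1+m^2 = 13.145225
B = 2(m(b-k) - h) = 2(-3.4850*(-15.608) - 1) = 106.78776
C = h^2 + (b-k)^2 - r^2 = 1 + 243.609664 - 196 = 48.609664
disc = B^2-4AC = 11403.6257 - 2555.9399 = 8847.6858
disc > 0

2 intersection points


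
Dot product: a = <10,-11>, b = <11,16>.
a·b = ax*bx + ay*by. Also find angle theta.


a·b = 10*11 - 11*16 = 110 - 176 = -66
|a| = sqrt(100+121) = 14.8661
|b| = sqrt(121+256) = 19.4165
cos(theta) = -66/(sqrt(221)*sqrt(377)) = -66/sqrt(83317) = -0.228653
theta = arccos(-66/sqrt(83317)) = 103.2178 degrees

a·b = -66, theta = 103.2178 deg


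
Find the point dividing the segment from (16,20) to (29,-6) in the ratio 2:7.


Px = (2*29 + 7*16)/9 = 170/9 = 18.8889
Py = (2*(-6) + 7*20)/9 = 128/9 = 14.2222

P = (18.8889, 14.2222)


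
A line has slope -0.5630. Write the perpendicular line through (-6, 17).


Perpendicular slope = -1/m1 = -1/(-0.5630) = 1.7762
b2 = y0 - m2*x0 = 17 - 6/(-0.5630) = 17 + 10.6572 = 27.6572

y = 1.7762x + 27.6572


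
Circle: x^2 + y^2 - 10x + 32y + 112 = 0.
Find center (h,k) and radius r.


h = -D/2 = 10/2 = 5
k = -E/2 = -32/2 = -16
r^2 = h^2 + k^2 - F = 25 + 256 - 112 = 169
r = 13

Center (5, -16), radius = 13


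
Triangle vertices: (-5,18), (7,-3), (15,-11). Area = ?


-5*(-3+ 11) = -40
7*(-11-18) = -203
15*(18+ 3) = 315
sum = 72
Area = |72|/2 = 36.0000

36.0000 sq units


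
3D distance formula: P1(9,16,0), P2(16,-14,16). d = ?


dx=7, dy=-30, dz=16
d = sqrt(49+900+256) = sqrt(1205) = 34.7131

34.7131


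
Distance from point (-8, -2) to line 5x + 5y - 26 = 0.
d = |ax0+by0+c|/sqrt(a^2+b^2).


|5*(-8) + 5*(-2) - 26| = |-76| = 76
sqrt(25 + 25) = sqrt(50) = 7.0711
d = 76/sqrt(50) = 10.7480

10.7480


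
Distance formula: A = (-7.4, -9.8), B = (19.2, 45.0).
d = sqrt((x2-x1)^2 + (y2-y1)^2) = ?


dx = 19.2 + 7.4 = 26.6
dy = 45.0 + 9.8 = 54.8
d = sqrt(707.56 + 3003.04) = sqrt(3710.6) = 60.9147

60.9147


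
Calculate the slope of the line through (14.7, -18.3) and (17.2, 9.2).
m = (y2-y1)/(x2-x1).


dy = 9.2 + 18.3 = 27.5
dx = 17.2 - 14.7 = 2.5
m = 27.5/2.5 = 11.0000

m = 11.0000


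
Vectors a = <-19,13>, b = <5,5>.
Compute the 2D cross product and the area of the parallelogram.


cross = -19*5 - 13*5 = -95 - 65 = -160
Parallelogram area = |-160| = 160

cross = -160, parallelogram area = 160


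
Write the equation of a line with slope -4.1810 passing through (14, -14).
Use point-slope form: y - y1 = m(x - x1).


y + 14 = -4.1810(x - 14)
y = -4.1810x - 14 + 4.1810*14
y = -4.1810x + 44.5340

y = -4.1810x + 44.5340


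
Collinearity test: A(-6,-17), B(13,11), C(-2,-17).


-6*(11+ 17) + 13*(-17+ 17) - 2*(-17-11)
= -168 + 0 + 56 = -112

No, not collinear (determinant = -112)


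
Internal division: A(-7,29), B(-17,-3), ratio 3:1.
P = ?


Px = (3*(-17) + 1*(-7))/4 = -58/4 = -14.5000
Py = (3*(-3) + 1*29)/4 = 20/4 = 5.0000

P = (-14.5000, 5.0000)


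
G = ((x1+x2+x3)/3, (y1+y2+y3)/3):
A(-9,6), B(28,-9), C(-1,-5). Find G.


Gx = (-9+28- 1)/3 = 18/3 = 6.0000
Gy = (6- 9- 5)/3 = -8/3 = -2.6667

G = (6.0000, -2.6667)


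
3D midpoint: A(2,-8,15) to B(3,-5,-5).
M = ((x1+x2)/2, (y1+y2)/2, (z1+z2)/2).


Mx = (2+3)/2 = 2.5000
My = (-8- 5)/2 = -6.5000
Mz = (15- 5)/2 = 5.0000

M = (2.5000, -6.5000, 5.0000)


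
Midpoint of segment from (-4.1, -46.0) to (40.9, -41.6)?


Mx = (-4.1 + 40.9)/2 = 36.8/2 = 18.4000
My = (-46.0 - 41.6)/2 = -87.6/2 = -43.8000

(18.4000, -43.8000)


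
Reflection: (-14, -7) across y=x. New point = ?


Reflection rule for y=x: (y, x)
(-14, -7) -> (-7, -14)

(-7, -14)


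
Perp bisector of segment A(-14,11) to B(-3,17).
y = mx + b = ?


Midpoint = (-8.5, 14)
Slope of AB = dy/dx = 6/11 = 0.5455
Perp slope = -dx/dy = -11/6 = -1.8333
b = My - (perp slope)*Mx = 14 + (11*(-8.5))/6 = 14 - 15.5833 = -1.5833

y = -1.8333x - 1.5833


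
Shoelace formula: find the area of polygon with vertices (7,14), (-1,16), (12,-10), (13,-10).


sum(xi*y_{i+1}) = 7*16 - 1*(-10) + 12*(-10) + 13*14 = 184
sum(yi*x_{i+1}) = 14*(-1) + 16*12 - 10*13 - 10*7 = -22
Area = |184 + 22|/2 = 206/2 = 103.0000

103.0000 sq units


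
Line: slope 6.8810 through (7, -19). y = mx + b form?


y + 19 = 6.8810(x - 7)
y = 6.8810x - 19 - 6.8810*7
y = 6.8810x - 67.1670

y = 6.8810x - 67.1670


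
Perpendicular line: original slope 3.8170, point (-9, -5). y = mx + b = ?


Perpendicular slope = -1/m1 = -1/3.8170 = -0.2620
b2 = y0 - m2*x0 = -5 - 9/3.8170 = -5 - 2.3579 = -7.3579

y = -0.2620x - 7.3579


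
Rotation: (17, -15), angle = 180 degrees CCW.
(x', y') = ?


cos(180) = -1, sin(180) = 0
x' = 17*(-1) + 15*0 = -17
y' = 17*0 - 15*(-1) = 15

(-17, 15)


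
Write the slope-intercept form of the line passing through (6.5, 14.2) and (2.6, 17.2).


m = (3.0)/(-3.9) = -0.7692
b = y1 - m*x1 = 14.2 - (3.0*6.5)/(-3.9) = 14.2 + 5.0000 = 19.2000

y = -0.7692x + 19.2000


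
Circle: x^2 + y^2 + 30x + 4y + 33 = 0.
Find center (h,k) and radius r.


h = -D/2 = -30/2 = -15
k = -E/2 = -4/2 = -2
r^2 = h^2 + k^2 - F = 225 + 4 - 33 = 196
r = 14

Center (-15, -2), radius = 14


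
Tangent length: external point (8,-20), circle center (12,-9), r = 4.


d = sqrt((8-12)^2 + (-20+ 9)^2) = sqrt(16+121) = 11.7047
L = sqrt(137.0000 - 16) = sqrt(121.0000) = 11.0000

11.0000


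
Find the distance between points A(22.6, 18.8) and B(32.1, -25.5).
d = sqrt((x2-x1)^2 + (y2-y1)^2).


dx = 32.1 - 22.6 = 9.5
dy = -25.5 - 18.8 = -44.3
d = sqrt(90.25 + 1962.49) = sqrt(2052.74) = 45.3072

45.3072


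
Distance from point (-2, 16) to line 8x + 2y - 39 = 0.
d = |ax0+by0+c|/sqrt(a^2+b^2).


|8*(-2) + 2*16 - 39| = |-23| = 23
sqrt(64 + 4) = sqrt(68) = 8.2462
d = 23/sqrt(68) = 2.7892

2.7892


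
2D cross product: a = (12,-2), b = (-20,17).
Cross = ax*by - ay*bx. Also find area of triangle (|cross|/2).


cross = 12*17 + 2*(-20) = 204 - 40 = 164
Triangle area = |164|/2 = 164/2 = 82.0000

cross = 164, triangle area = 82.0000


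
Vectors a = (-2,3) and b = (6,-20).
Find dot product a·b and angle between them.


a·b = -2*6 + 3*(-20) = -12 - 60 = -72
|a| = sqrt(4+9) = 3.6056
|b| = sqrt(36+400) = 20.8806
cos(theta) = -72/(sqrt(13)*sqrt(436)) = -72/sqrt(5668) = -0.956352
theta = arccos(-72/sqrt(5668)) = 163.0092 degrees

a·b = -72, theta = 163.0092 deg


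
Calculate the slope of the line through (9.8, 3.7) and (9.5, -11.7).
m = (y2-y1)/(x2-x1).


dy = -11.7 - 3.7 = -15.4
dx = 9.5 - 9.8 = -0.3
m = -15.4/(-0.3) = 51.3333

m = 51.3333


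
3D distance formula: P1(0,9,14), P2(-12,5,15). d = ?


dx=-12, dy=-4, dz=1
d = sqrt(144+16+1) = sqrt(161) = 12.6886

12.6886


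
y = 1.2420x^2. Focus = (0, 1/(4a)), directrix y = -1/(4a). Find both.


a = 1.2420
1/(4a) = 0.2013
Focus = (0, 0.2013)
Directrix: y = -0.2013

Focus = (0, 0.2013), Directrix: y = -0.2013


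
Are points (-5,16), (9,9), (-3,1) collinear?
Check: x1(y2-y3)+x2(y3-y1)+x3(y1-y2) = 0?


-5*(9-1) + 9*(1-16) - 3*(16-9)
= -40 - 135 - 21 = -196

No, not collinear (determinant = -196)


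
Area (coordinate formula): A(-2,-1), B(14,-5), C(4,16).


-2*(-5-16) = 42
14*(16+ 1) = 238
4*(-1+ 5) = 16
sum = 296
Area = |296|/2 = 148.0000

148.0000 sq units


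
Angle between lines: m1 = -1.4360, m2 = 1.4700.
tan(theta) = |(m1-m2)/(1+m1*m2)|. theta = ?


m1-m2 = -2.906
1+m1*m2 = -1.11092
tan(theta) = |-2.906/(-1.11092)| = 2.615850
theta = arctan(|-2.906/(-1.11092)|) = 69.0789 degrees (acute angle)

69.0789 degrees


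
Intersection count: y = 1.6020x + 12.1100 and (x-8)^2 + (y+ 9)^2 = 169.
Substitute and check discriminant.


Substitute y = 1.6020x + 12.1100: (x-8)^2 + (1.6020x+12.1100+ 9)^2 = 169
Expand to Ax^2 + Bx + C = 0, where b-k = 21.11
A = 1+m^2 = 3.566404
B = 2(m(b-k) - h) = 2(1.6020*21.11 - 8) = 51.63644
C = h^2 + (b-k)^2 - r^2 = 64 + 445.6321 - 169 = 340.6321
disc = B^2-4AC = 2666.3219 - 4859.3267 = -2193.0048
disc < 0

0 intersection points


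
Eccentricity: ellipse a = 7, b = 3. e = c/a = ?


c = sqrt(49-9) = sqrt(40) = 6.3246
e = c/a = sqrt(40)/7 = 0.9035

e = 0.9035


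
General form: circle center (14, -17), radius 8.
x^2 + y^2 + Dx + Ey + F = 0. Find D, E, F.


(x-14)^2 + (y+ 17)^2 = 8^2
D = -2h = -28, E = -2k = 34
F = h^2+k^2-r^2 = 196+289-64 = 421

D = -28, E = 34, F = 421


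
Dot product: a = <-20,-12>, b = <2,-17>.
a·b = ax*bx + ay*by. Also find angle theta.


a·b = -20*2 - 12*(-17) = -40 + 204 = 164
|a| = sqrt(400+144) = 23.3238
|b| = sqrt(4+289) = 17.1172
cos(theta) = 164/(sqrt(544)*sqrt(293)) = 164/sqrt(159392) = 0.410781
theta = arccos(164/sqrt(159392)) = 65.7461 degrees

a·b = 164, theta = 65.7461 deg


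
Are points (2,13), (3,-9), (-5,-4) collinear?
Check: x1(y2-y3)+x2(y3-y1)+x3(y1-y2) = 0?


2*(-9+ 4) + 3*(-4-13) - 5*(13+ 9)
= -10 - 51 - 110 = -171

No, not collinear (determinant = -171)


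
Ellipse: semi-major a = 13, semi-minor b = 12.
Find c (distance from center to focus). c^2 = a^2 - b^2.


c^2 = 13^2 - 12^2 = 169 - 144 = 25
c = sqrt(25) = 5.0000

c = 5.0000


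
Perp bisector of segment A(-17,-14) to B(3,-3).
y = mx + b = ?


Midpoint = (-7, -8.5)
Slope of AB = dy/dx = 11/20 = 0.5500
Perp slope = -dx/dy = -20/11 = -1.8182
b = My - (perp slope)*Mx = -8.5 + (20*(-7))/11 = -8.5 - 12.7273 = -21.2273

y = -1.8182x - 21.2273


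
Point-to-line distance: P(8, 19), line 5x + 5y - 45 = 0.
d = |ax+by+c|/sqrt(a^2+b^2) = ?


|5*8 + 5*19 - 45| = |90| = 90
sqrt(25 + 25) = sqrt(50) = 7.0711
d = 90/sqrt(50) = 12.7279

12.7279


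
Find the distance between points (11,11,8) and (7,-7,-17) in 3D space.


dx=-4, dy=-18, dz=-25
d = sqrt(16+324+625) = sqrt(965) = 31.0644

31.0644


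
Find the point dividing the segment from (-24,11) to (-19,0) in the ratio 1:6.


Px = (1*(-19) + 6*(-24))/7 = -163/7 = -23.2857
Py = (1*0 + 6*11)/7 = 66/7 = 9.4286

P = (-23.2857, 9.4286)


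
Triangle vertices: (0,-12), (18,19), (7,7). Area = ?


0*(19-7) = 0
18*(7+ 12) = 342
7*(-12-19) = -217
sum = 125
Area = |125|/2 = 62.5000

62.5000 sq units


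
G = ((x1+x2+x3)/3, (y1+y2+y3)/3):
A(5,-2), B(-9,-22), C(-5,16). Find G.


Gx = (5- 9- 5)/3 = -9/3 = -3.0000
Gy = (-2- 22+16)/3 = -8/3 = -2.6667

G = (-3.0000, -2.6667)


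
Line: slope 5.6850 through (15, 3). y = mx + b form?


y - 3 = 5.6850(x - 15)
y = 5.6850x + 3 - 5.6850*15
y = 5.6850x - 82.2750

y = 5.6850x - 82.2750


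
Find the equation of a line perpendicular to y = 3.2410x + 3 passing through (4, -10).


Perpendicular slope = -1/m1 = -1/3.2410 = -0.3085
b2 = y0 - m2*x0 = -10 + 4/3.2410 = -10 + 1.2342 = -8.7658

y = -0.3085x - 8.7658


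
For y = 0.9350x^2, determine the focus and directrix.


a = 0.9350
1/(4a) = 0.2674
Focus = (0, 0.2674)
Directrix: y = -0.2674

Focus = (0, 0.2674), Directrix: y = -0.2674


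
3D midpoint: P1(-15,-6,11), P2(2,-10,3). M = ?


Mx = (-15+2)/2 = -6.5000
My = (-6- 10)/2 = -8.0000
Mz = (11+3)/2 = 7.0000

M = (-6.5000, -8.0000, 7.0000)


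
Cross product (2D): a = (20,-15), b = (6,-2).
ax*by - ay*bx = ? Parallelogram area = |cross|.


cross = 20*(-2) + 15*6 = -40 + 90 = 50
Parallelogram area = |50| = 50

cross = 50, parallelogram area = 50


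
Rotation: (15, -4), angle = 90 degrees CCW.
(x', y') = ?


cos(90) = 0, sin(90) = 1
x' = 15*0 + 4*1 = 4
y' = 15*1 - 4*0 = 15

(4, 15)


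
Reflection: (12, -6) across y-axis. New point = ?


Reflection rule for y-axis: (-x, y)
(12, -6) -> (-12, -6)

(-12, -6)


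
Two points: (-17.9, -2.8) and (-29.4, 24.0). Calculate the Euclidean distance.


dx = -29.4 + 17.9 = -11.5
dy = 24.0 + 2.8 = 26.8
d = sqrt(132.25 + 718.24) = sqrt(850.49) = 29.1632

29.1632


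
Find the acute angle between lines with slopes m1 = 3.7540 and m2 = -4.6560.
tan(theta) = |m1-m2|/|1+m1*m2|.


m1-m2 = 8.41
1+m1*m2 = -16.478624
tan(theta) = |8.41/(-16.478624)| = 0.510358
theta = arctan(|8.41/(-16.478624)|) = 27.0379 degrees (acute angle)

27.0379 degrees


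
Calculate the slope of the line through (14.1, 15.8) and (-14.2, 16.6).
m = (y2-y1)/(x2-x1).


dy = 16.6 - 15.8 = 0.8
dx = -14.2 - 14.1 = -28.3
m = 0.8/(-28.3) = -0.0283

m = -0.0283


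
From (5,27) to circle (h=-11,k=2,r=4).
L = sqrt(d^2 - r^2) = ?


d = sqrt((5+ 11)^2 + (27-2)^2) = sqrt(256+625) = 29.6816
L = sqrt(881.0000 - 16) = sqrt(865.0000) = 29.4109

29.4109


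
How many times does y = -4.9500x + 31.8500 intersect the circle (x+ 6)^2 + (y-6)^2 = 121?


Substitute y = -4.9500x + 31.8500: (x+ 6)^2 + (-4.9500x+31.8500-6)^2 = 121
Expand to Ax^2 + Bx + C = 0, where b-k = 25.85
A = 1+m^2 = 25.5025
B = 2(m(b-k) - h) = 2(-4.9500*25.85 + 6) = -243.915
C = h^2 + (b-k)^2 - r^2 = 36 + 668.2225 - 121 = 583.2225
disc = B^2-4AC = 59494.5272 - 59494.5272 = 0
disc = 0

1 intersection point (tangent)


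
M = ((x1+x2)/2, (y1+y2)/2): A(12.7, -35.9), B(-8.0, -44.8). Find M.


Mx = (12.7 - 8.0)/2 = 4.7/2 = 2.3500
My = (-35.9 - 44.8)/2 = -80.7/2 = -40.3500

(2.3500, -40.3500)


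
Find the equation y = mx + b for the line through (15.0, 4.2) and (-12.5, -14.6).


m = (-18.8)/(-27.5) = 0.6836
b = y1 - m*x1 = 4.2 - (-18.8*15.0)/(-27.5) = 4.2 - 10.2545 = -6.0545

y = 0.6836x - 6.0545


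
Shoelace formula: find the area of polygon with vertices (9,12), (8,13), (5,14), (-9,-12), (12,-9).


sum(xi*y_{i+1}) = 9*13 + 8*14 + 5*(-12) - 9*(-9) + 12*12 = 394
sum(yi*x_{i+1}) = 12*8 + 13*5 + 14*(-9) - 12*12 - 9*9 = -190
Area = |394 + 190|/2 = 584/2 = 292.0000

292.0000 sq units


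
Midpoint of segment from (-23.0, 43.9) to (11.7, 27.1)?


Mx = (-23.0 + 11.7)/2 = -11.3/2 = -5.6500
My = (43.9 + 27.1)/2 = 71.0/2 = 35.5000

(-5.6500, 35.5000)


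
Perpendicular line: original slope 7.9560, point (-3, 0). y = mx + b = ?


Perpendicular slope = -1/m1 = -1/7.9560 = -0.1257
b2 = y0 - m2*x0 = 0 - 3/7.9560 = 0 - 0.3771 = -0.3771

y = -0.1257x - 0.3771


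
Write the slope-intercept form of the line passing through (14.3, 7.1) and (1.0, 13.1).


m = (6.0)/(-13.3) = -0.4511
b = y1 - m*x1 = 7.1 - (6.0*14.3)/(-13.3) = 7.1 + 6.4511 = 13.5511

y = -0.4511x + 13.5511


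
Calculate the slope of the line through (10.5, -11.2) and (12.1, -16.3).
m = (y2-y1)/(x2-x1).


dy = -16.3 + 11.2 = -5.1
dx = 12.1 - 10.5 = 1.6
m = -5.1/1.6 = -3.1875

m = -3.1875


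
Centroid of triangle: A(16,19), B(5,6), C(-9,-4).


Gx = (16+5- 9)/3 = 12/3 = 4.0000
Gy = (19+6- 4)/3 = 21/3 = 7.0000

G = (4.0000, 7.0000)


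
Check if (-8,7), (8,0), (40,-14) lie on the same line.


-8*(0+ 14) + 8*(-14-7) + 40*(7-0)
= -112 - 168 + 280 = 0

Yes, collinear (determinant = 0)


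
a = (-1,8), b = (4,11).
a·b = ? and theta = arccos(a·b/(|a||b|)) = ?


a·b = -1*4 + 8*11 = -4 + 88 = 84
|a| = sqrt(1+64) = 8.0623
|b| = sqrt(16+121) = 11.7047
cos(theta) = 84/(sqrt(65)*sqrt(137)) = 84/sqrt(8905) = 0.890148
theta = arccos(84/sqrt(8905)) = 27.1081 degrees

a·b = 84, theta = 27.1081 deg


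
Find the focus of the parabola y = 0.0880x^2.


a = 0.0880
4a = 0.3520
focus = (0, 1/0.3520) = (0, 2.8409)

Focus = (0, 2.8409)


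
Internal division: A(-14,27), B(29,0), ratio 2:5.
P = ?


Px = (2*29 + 5*(-14))/7 = -12/7 = -1.7143
Py = (2*0 + 5*27)/7 = 135/7 = 19.2857

P = (-1.7143, 19.2857)


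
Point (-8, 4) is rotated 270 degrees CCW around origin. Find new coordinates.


cos(270) = 0, sin(270) = -1
x' = -8*0 - 4*(-1) = 4
y' = -8*(-1) + 4*0 = 8

(4, 8)


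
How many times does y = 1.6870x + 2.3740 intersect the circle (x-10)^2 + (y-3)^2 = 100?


Substitute y = 1.6870x + 2.3740: (x-10)^2 + (1.6870x+2.3740-3)^2 = 100
Expand to Ax^2 + Bx + C = 0, where b-k = -0.626
A = 1+m^2 = 3.845969
B = 2(m(b-k) - h) = 2(1.6870*(-0.626) - 10) = -22.112124
C = h^2 + (b-k)^2 - r^2 = 100 + 0.391876 - 100 = 0.391876
disc = B^2-4AC = 488.9460 - 6.0286 = 482.9174
disc > 0

2 intersection points


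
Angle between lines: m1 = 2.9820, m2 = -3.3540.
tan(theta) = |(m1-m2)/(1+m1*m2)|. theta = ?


m1-m2 = 6.336
1+m1*m2 = -9.001628
tan(theta) = |6.336/(-9.001628)| = 0.703873
theta = arctan(|6.336/(-9.001628)|) = 35.1407 degrees (acute angle)

35.1407 degrees


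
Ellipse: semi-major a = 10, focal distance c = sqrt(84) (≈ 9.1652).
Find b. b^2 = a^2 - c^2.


b^2 = 10^2 - (sqrt(84))^2 = 100 - 84 = 16
b = sqrt(16) = 4

b = 4


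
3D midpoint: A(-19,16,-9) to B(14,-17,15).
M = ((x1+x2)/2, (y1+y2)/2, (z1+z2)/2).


Mx = (-19+14)/2 = -2.5000
My = (16- 17)/2 = -0.5000
Mz = (-9+15)/2 = 3.0000

M = (-2.5000, -0.5000, 3.0000)


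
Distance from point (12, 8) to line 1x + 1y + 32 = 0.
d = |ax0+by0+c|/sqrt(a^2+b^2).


|1*12 + 1*8 + 32| = |52| = 52
sqrt(1 + 1) = sqrt(2) = 1.4142
d = 52/sqrt(2) = 36.7696

36.7696


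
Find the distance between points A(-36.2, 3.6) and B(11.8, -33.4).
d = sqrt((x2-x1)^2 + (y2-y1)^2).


dx = 11.8 + 36.2 = 48.0
dy = -33.4 - 3.6 = -37.0
d = sqrt(2304.0 + 1369.0) = sqrt(3673.0) = 60.6053

60.6053


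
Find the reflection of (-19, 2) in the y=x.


Reflection rule for y=x: (y, x)
(-19, 2) -> (2, -19)

(2, -19)


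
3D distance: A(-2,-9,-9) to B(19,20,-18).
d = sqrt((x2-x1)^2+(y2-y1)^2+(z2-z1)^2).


dx=21, dy=29, dz=-9
d = sqrt(441+841+81) = sqrt(1363) = 36.9188

36.9188


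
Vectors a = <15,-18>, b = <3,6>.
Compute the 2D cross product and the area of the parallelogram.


cross = 15*6 + 18*3 = 90 + 54 = 144
Parallelogram area = |144| = 144

cross = 144, parallelogram area = 144


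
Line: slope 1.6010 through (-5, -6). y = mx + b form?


y + 6 = 1.6010(x + 5)
y = 1.6010x - 6 - 1.6010*(-5)
y = 1.6010x + 2.0050

y = 1.6010x + 2.0050


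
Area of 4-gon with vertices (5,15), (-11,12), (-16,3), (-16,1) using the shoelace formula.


sum(xi*y_{i+1}) = 5*12 - 11*3 - 16*1 - 16*15 = -229
sum(yi*x_{i+1}) = 15*(-11) + 12*(-16) + 3*(-16) + 1*5 = -400
Area = |-229 + 400|/2 = 171/2 = 85.5000

85.5000 sq units


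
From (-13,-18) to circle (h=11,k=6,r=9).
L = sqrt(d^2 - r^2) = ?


d = sqrt((-13-11)^2 + (-18-6)^2) = sqrt(576+576) = 33.9411
L = sqrt(1152.0000 - 81) = sqrt(1071.0000) = 32.7261

32.7261


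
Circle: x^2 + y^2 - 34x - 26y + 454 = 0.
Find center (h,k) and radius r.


h = -D/2 = 34/2 = 17
k = -E/2 = 26/2 = 13
r^2 = h^2 + k^2 - F = 289 + 169 - 454 = 4
r = 2

Center (17, 13), radius = 2


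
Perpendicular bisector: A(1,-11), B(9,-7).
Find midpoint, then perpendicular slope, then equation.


Midpoint = (5, -9)
Slope of AB = dy/dx = 4/8 = 0.5000
Perp slope = -dx/dy = -8/4 = -2.0000
b = My - (perp slope)*Mx = -9 + (8*5)/4 = -9 + 10.0000 = 1.0000

y = -2.0000x + 1.0000


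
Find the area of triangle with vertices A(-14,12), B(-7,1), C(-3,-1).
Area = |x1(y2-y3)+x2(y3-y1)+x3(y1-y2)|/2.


-14*(1+ 1) = -28
-7*(-1-12) = 91
-3*(12-1) = -33
sum = 30
Area = |30|/2 = 15.0000

15.0000 sq units


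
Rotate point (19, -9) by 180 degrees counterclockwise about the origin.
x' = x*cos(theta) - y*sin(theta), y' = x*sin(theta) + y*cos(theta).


cos(180) = -1, sin(180) = 0
x' = 19*(-1) + 9*0 = -19
y' = 19*0 - 9*(-1) = 9

(-19, 9)


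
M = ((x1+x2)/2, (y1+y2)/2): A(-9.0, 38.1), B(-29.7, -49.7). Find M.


Mx = (-9.0 - 29.7)/2 = -38.7/2 = -19.3500
My = (38.1 - 49.7)/2 = -11.6/2 = -5.8000

(-19.3500, -5.8000)


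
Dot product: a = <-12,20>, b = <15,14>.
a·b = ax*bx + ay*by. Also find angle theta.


a·b = -12*15 + 20*14 = -180 + 280 = 100
|a| = sqrt(144+400) = 23.3238
|b| = sqrt(225+196) = 20.5183
cos(theta) = 100/(sqrt(544)*sqrt(421)) = 100/sqrt(229024) = 0.208958
theta = arccos(100/sqrt(229024)) = 77.9387 degrees

a·b = 100, theta = 77.9387 deg


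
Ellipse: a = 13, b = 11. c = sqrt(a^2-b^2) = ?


c^2 = 13^2 - 11^2 = 169 - 121 = 48
c = sqrt(48) = 6.9282

c = 6.9282


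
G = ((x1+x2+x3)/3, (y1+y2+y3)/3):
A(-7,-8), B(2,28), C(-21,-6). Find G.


Gx = (-7+2- 21)/3 = -26/3 = -8.6667
Gy = (-8+28- 6)/3 = 14/3 = 4.6667

G = (-8.6667, 4.6667)


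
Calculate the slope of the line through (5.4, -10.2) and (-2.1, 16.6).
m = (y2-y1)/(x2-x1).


dy = 16.6 + 10.2 = 26.8
dx = -2.1 - 5.4 = -7.5
m = 26.8/(-7.5) = -3.5733

m = -3.5733


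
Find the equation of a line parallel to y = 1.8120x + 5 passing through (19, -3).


Parallel lines have equal slopes.
m2 = 1.8120
b2 = -3 - 1.8120*19 = -37.4280

y = 1.8120x - 37.4280


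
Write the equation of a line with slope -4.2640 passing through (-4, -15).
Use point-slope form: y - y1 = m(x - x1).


y + 15 = -4.2640(x + 4)
y = -4.2640x - 15 + 4.2640*(-4)
y = -4.2640x - 32.0560

y = -4.2640x - 32.0560


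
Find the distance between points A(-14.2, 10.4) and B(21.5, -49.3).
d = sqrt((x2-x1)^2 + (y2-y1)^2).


dx = 21.5 + 14.2 = 35.7
dy = -49.3 - 10.4 = -59.7
d = sqrt(1274.49 + 3564.09) = sqrt(4838.58) = 69.5599

69.5599


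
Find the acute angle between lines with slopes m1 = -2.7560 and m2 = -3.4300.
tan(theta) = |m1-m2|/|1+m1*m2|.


m1-m2 = 0.674
1+m1*m2 = 10.45308
tan(theta) = |0.674/10.45308| = 0.064479
theta = arctan(|0.674/10.45308|) = 3.6892 degrees (acute angle)

3.6892 degrees


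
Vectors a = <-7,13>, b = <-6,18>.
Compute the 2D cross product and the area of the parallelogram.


cross = -7*18 - 13*(-6) = -126 + 78 = -48
Parallelogram area = |-48| = 48

cross = -48, parallelogram area = 48


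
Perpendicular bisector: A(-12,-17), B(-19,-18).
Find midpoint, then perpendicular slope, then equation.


Midpoint = (-15.5, -17.5)
Slope of AB = dy/dx = -1/(-7) = 0.1429
Perp slope = -dx/dy = -7/1 = -7.0000
b = My - (perp slope)*Mx = -17.5 + (-7*(-15.5))/(-1) = -17.5 - 108.5000 = -126.0000

y = -7.0000x - 126.0000


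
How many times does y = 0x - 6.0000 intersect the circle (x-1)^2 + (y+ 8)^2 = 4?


Substitute y = 0x - 6.0000: (x-1)^2 + (0x- 6.0000+ 8)^2 = 4
Expand to Ax^2 + Bx + C = 0, where b-k = 2
A = 1+m^2 = 1
B = 2(m(b-k) - h) = 2(0*2 - 1) = -2
C = h^2 + (b-k)^2 - r^2 = 1 + 4 - 4 = 1
disc = B^2-4AC = 4.0000 - 4.0000 = 0
disc = 0

1 intersection point (tangent)


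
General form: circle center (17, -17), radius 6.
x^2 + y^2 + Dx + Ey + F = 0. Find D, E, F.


(x-17)^2 + (y+ 17)^2 = 6^2
D = -2h = -34, E = -2k = 34
F = h^2+k^2-r^2 = 289+289-36 = 542

D = -34, E = 34, F = 542


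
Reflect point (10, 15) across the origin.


Reflection rule for origin: (-x, -y)
(10, 15) -> (-10, -15)

(-10, -15)


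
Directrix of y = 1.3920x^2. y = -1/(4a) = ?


a = 1.3920
1/(4a) = 0.1796
directrix: y = -0.1796 = -0.1796

y = -0.1796


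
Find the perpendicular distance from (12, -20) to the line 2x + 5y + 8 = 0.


|2*12 + 5*(-20) + 8| = |-68| = 68
sqrt(4 + 25) = sqrt(29) = 5.3852
d = 68/sqrt(29) = 12.6273

12.6273


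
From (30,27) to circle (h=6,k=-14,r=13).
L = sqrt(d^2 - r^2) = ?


d = sqrt((30-6)^2 + (27+ 14)^2) = sqrt(576+1681) = 47.5079
L = sqrt(2257.0000 - 169) = sqrt(2088.0000) = 45.6946

45.6946


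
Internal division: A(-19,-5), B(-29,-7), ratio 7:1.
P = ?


Px = (7*(-29) + 1*(-19))/8 = -222/8 = -27.7500
Py = (7*(-7) + 1*(-5))/8 = -54/8 = -6.7500

P = (-27.7500, -6.7500)


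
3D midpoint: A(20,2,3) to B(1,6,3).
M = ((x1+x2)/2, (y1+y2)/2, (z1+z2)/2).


Mx = (20+1)/2 = 10.5000
My = (2+6)/2 = 4.0000
Mz = (3+3)/2 = 3.0000

M = (10.5000, 4.0000, 3.0000)


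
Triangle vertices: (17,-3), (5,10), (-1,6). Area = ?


17*(10-6) = 68
5*(6+ 3) = 45
-1*(-3-10) = 13
sum = 126
Area = |126|/2 = 63.0000

63.0000 sq units


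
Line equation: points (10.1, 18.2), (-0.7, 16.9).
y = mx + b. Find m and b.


m = (-1.3)/(-10.8) = 0.1204
b = y1 - m*x1 = 18.2 - (-1.3*10.1)/(-10.8) = 18.2 - 1.2157 = 16.9843

y = 0.1204x + 16.9843


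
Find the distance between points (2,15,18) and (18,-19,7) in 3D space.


dx=16, dy=-34, dz=-11
d = sqrt(256+1156+121) = sqrt(1533) = 39.1535

39.1535


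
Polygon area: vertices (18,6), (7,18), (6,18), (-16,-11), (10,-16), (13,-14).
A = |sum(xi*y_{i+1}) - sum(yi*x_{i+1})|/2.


sum(xi*y_{i+1}) = 18*18 + 7*18 + 6*(-11) - 16*(-16) + 10*(-14) + 13*6 = 578
sum(yi*x_{i+1}) = 6*7 + 18*6 + 18*(-16) - 11*10 - 16*13 - 14*18 = -708
Area = |578 + 708|/2 = 1286/2 = 643.0000

643.0000 sq units


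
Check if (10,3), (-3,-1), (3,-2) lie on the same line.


10*(-1+ 2) - 3*(-2-3) + 3*(3+ 1)
= 10 + 15 + 12 = 37

No, not collinear (determinant = 37)


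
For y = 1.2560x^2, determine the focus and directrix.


a = 1.2560
1/(4a) = 0.1990
Focus = (0, 0.1990)
Directrix: y = -0.1990

Focus = (0, 0.1990), Directrix: y = -0.1990


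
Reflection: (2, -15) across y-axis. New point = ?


Reflection rule for y-axis: (-x, y)
(2, -15) -> (-2, -15)

(-2, -15)


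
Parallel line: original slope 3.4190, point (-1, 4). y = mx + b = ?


Parallel lines have equal slopes.
m2 = 3.4190
b2 = 4 - 3.4190*(-1) = 7.4190

y = 3.4190x + 7.4190


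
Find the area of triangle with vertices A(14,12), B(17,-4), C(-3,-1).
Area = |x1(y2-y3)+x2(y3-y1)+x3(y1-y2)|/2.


14*(-4+ 1) = -42
17*(-1-12) = -221
-3*(12+ 4) = -48
sum = -311
Area = |-311|/2 = 155.5000

155.5000 sq units


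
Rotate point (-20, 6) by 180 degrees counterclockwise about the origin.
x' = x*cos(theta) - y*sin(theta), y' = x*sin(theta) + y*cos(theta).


cos(180) = -1, sin(180) = 0
x' = -20*(-1) - 6*0 = 20
y' = -20*0 + 6*(-1) = -6

(20, -6)


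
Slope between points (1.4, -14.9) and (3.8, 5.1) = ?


dy = 5.1 + 14.9 = 20.0
dx = 3.8 - 1.4 = 2.4
m = 20.0/2.4 = 8.3333

m = 8.3333


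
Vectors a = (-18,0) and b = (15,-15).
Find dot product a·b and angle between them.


a·b = -18*15 + 0*(-15) = -270 + 0 = -270
|a| = sqrt(324+0) = 18.0000
|b| = sqrt(225+225) = 21.2132
cos(theta) = -270/(sqrt(324)*sqrt(450)) = -270/sqrt(145800) = -0.707107
theta = arccos(-270/sqrt(145800)) = 135.0000 degrees

a·b = -270, theta = 135.0000 deg


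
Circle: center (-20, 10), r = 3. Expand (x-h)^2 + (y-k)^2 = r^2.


(x+ 20)^2 + (y-10)^2 = 3^2
D = -2h = 40, E = -2k = -20
F = h^2+k^2-r^2 = 400+100-9 = 491

x^2 + y^2 + 40x - 20y + 491 = 0


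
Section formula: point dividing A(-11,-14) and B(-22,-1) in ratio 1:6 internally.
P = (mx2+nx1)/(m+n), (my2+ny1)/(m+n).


Px = (1*(-22) + 6*(-11))/7 = -88/7 = -12.5714
Py = (1*(-1) + 6*(-14))/7 = -85/7 = -12.1429

P = (-12.5714, -12.1429)


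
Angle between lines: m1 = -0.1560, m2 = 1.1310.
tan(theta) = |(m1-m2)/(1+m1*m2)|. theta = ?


m1-m2 = -1.287
1+m1*m2 = 0.823564
tan(theta) = |-1.287/0.823564| = 1.562720
theta = arctan(|-1.287/0.823564|) = 57.3844 degrees (acute angle)

57.3844 degrees


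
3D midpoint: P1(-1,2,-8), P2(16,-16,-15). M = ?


Mx = (-1+16)/2 = 7.5000
My = (2- 16)/2 = -7.0000
Mz = (-8- 15)/2 = -11.5000

M = (7.5000, -7.0000, -11.5000)


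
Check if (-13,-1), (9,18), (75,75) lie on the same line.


-13*(18-75) + 9*(75+ 1) + 75*(-1-18)
= 741 + 684 - 1425 = 0

Yes, collinear (determinant = 0)


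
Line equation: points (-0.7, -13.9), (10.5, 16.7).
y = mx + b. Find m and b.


m = (30.6)/(11.2) = 2.7321
b = y1 - m*x1 = -13.9 - (30.6*(-0.7))/(11.2) = -13.9 + 1.9125 = -11.9875

y = 2.7321x - 11.9875


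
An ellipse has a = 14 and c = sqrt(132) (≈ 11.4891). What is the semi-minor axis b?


b^2 = 14^2 - (sqrt(132))^2 = 196 - 132 = 64
b = sqrt(64) = 8

b = 8


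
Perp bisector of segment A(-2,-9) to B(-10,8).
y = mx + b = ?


Midpoint = (-6, -0.5)
Slope of AB = dy/dx = 17/(-8) = -2.1250
Perp slope = -dx/dy = 8/17 = 0.4706
b = My - (perp slope)*Mx = -0.5 + (-8*(-6))/17 = -0.5 + 2.8235 = 2.3235

y = 0.4706x + 2.3235


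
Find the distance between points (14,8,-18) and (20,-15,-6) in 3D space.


dx=6, dy=-23, dz=12
d = sqrt(36+529+144) = sqrt(709) = 26.6271

26.6271


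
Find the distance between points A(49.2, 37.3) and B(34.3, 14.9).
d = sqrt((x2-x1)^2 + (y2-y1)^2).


dx = 34.3 - 49.2 = -14.9
dy = 14.9 - 37.3 = -22.4
d = sqrt(222.01 + 501.76) = sqrt(723.77) = 26.9030

26.9030


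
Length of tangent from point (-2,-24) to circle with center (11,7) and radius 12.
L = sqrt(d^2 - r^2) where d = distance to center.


d = sqrt((-2-11)^2 + (-24-7)^2) = sqrt(169+961) = 33.6155
L = sqrt(1130.0000 - 144) = sqrt(986.0000) = 31.4006

31.4006
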